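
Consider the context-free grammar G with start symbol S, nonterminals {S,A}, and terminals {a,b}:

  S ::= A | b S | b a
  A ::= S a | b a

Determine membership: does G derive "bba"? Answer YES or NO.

Convert to CNF:
  S -> S T0 | T1 S | T1 T0
  A -> S T0 | T1 T0
  T0 -> a
  T1 -> b

Fill CYK table bottom-up:
  cell(0,0) b: {T1}  orig:{}
  cell(1,1) b: {T1}  orig:{}
  cell(2,2) a: {T0}  orig:{}
  cell(0,1) bb: ∅
  cell(1,2) ba: {A,S}
  cell(0,2) bba: {S}

S ∈ T[0,2] ⇒ YES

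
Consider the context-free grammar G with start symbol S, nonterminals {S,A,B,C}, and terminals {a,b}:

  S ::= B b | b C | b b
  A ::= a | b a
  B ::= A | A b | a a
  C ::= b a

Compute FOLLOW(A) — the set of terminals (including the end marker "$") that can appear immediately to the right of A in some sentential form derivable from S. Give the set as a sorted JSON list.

Compute FIRST by fixpoint:
iter 1:
  A via A→a: +{a}
  A via A→b a: +{b}
  B via B→A: +{a,b}
  C via C→b a: +{b}
  S via S→B b: +{a,b}
  FIRST(S)={a,b}  FIRST(A)={a,b}  FIRST(B)={a,b}  FIRST(C)={b}
iter 2: (stable)
  FIRST(S)={a,b}  FIRST(A)={a,b}  FIRST(B)={a,b}  FIRST(C)={b}

FOLLOW iteration:
FOLLOW(S) := {$}
[1]
  B→A b: FOLLOW(A) ⊇ FIRST(b) = {b}; new: +{b}
  S→B b: FOLLOW(B) ⊇ FIRST(b) = {b}; new: +{b}
  S→b C: FOLLOW(C) ⊇ FOLLOW(S) ⊇ {$}; new: +{$}
  FOLLOW[S]={$}  FOLLOW[A]={b}  FOLLOW[B]={b}  FOLLOW[C]={$}
[2] — fixpoint
  FOLLOW[S]={$}  FOLLOW[A]={b}  FOLLOW[B]={b}  FOLLOW[C]={$}

FOLLOW(A) = ["b"]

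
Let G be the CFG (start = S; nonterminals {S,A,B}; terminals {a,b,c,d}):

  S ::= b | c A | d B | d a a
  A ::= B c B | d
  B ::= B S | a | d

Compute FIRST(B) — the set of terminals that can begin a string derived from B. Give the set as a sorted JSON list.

Compute FIRST by fixpoint:
round 1:
  A via A→d: +{d}
  B via B→a: +{a}
  B via B→d: +{d}
  S via S→b: +{b}
  S via S→c A: +{c}
  S via S→d B: +{d}
  FIRST(S)={b,c,d}  FIRST(A)={d}  FIRST(B)={a,d}
round 2:
  A via A→B c B: +{a}
  FIRST(S)={b,c,d}  FIRST(A)={a,d}  FIRST(B)={a,d}
round 3: done
  FIRST(S)={b,c,d}  FIRST(A)={a,d}  FIRST(B)={a,d}

FIRST(B) = ["a", "d"]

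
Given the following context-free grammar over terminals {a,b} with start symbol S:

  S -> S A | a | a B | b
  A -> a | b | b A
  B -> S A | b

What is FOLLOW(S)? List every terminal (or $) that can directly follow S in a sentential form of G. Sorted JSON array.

Compute FIRST by fixpoint:
round 1:
  A via A→a: +{a}
  A via A→b: +{b}
  B via B→b: +{b}
  S via S→a: +{a}
  S via S→b: +{b}
  FIRST(S)={a,b}  FIRST(A)={a,b}  FIRST(B)={b}
round 2:
  B via B→S A: +{a}
  FIRST(S)={a,b}  FIRST(A)={a,b}  FIRST(B)={a,b}
round 3: — fixpoint
  FIRST(S)={a,b}  FIRST(A)={a,b}  FIRST(B)={a,b}

Compute FOLLOW by fixpoint:
FOLLOW(S) := {$}
[1]
  B→S A: FOLLOW(S) ⊇ FIRST(A) = {a,b}; new: +{a,b}
  S→S A: FOLLOW(A) ⊇ FOLLOW(S) ⊇ {$,a,b}; new: +{$,a,b}
  S→a B: FOLLOW(B) ⊇ FOLLOW(S) ⊇ {$,a,b}; new: +{$,a,b}
  FOLLOW[S]={$,a,b}  FOLLOW[A]={$,a,b}  FOLLOW[B]={$,a,b}
[2] done
  FOLLOW[S]={$,a,b}  FOLLOW[A]={$,a,b}  FOLLOW[B]={$,a,b}

FOLLOW(S) = ["$", "a", "b"]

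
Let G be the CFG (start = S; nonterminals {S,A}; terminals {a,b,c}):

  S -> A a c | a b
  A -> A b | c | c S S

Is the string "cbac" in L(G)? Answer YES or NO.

CNF form of G:
  S -> A X4 | T2 T0
  A -> A T0 | T1 X3 | c
  T0 -> b
  T1 -> c
  T2 -> a
  X3 -> S S
  X4 -> T2 T1

CYK fill:
  T[0,0] 'c' = {A,T1}  orig:{A}
  T[1,1] 'b' = {T0}  orig:{}
  T[2,2] 'a' = {T2}  orig:{}
  T[3,3] 'c' = {A,T1}  orig:{A}
  T[0,1] 'cb' = {A}
  T[1,2] 'ba' = ∅
  T[2,3] 'ac' = {X4}  orig:{}
  T[0,2] 'cba' = ∅
  T[1,3] 'bac' = ∅
  T[0,3] 'cbac' = {S}

S ∈ T[0,3] ⇒ YES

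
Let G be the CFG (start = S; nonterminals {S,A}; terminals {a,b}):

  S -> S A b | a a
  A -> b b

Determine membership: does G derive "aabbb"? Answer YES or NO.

CNF form of G:
  S -> S X2 | T1 T1
  A -> T0 T0
  T0 -> b
  T1 -> a
  X2 -> A T0

Fill CYK table bottom-up:
  cell(0,0) a: {T1}  orig:{}
  cell(1,1) a: {T1}  orig:{}
  cell(2,2) b: {T0}  orig:{}
  cell(3,3) b: {T0}  orig:{}
  cell(4,4) b: {T0}  orig:{}
  cell(0,1) aa: {S}
  cell(1,2) ab: ∅
  cell(2,3) bb: {A}
  cell(3,4) bb: {A}
  cell(0,2) aab: ∅
  cell(1,3) abb: ∅
  cell(2,4) bbb: {X2}  orig:{}
  cell(0,3) aabb: ∅
  cell(1,4) abbb: ∅
  cell(0,4) aabbb: {S}

S ∈ T[0,4] ⇒ YES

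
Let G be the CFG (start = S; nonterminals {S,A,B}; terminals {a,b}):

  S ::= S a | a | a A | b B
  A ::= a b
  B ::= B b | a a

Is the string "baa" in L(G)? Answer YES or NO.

Convert to CNF:
  S -> S T0 | T0 A | T1 B | a
  A -> T0 T1
  B -> B T1 | T0 T0
  T0 -> a
  T1 -> b

CYK fill:
  cell(0,0) b: {T1}  orig:{}
  cell(1,1) a: {S,T0}  orig:{S}
  cell(2,2) a: {S,T0}  orig:{S}
  cell(0,1) ba: ∅
  cell(1,2) aa: {B,S}
  cell(0,2) baa: {S}

S ∈ T[0,2] ⇒ YES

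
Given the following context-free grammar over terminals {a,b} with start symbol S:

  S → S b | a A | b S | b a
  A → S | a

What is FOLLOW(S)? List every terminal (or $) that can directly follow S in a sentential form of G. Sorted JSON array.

Compute FIRST by fixpoint:
[1]
  A via A→a: +{a}
  S via S→a A: +{a}
  S via S→b S: +{b}
  S: {a,b}  A: {a}
[2]
  A via A→S: +{b}
  S: {a,b}  A: {a,b}
[3] (stable)
  S: {a,b}  A: {a,b}

FOLLOW iteration:
seed FOLLOW(S) with $
pass 1:
  S→S b: FOLLOW(S) ⊇ FIRST(b) = {b}; new: +{b}
  S→a A: FOLLOW(A) ⊇ FOLLOW(S) ⊇ {$,b}; new: +{$,b}
  S: {$,b}  A: {$,b}
pass 2: (stable)
  S: {$,b}  A: {$,b}

FOLLOW(S) = ["$", "b"]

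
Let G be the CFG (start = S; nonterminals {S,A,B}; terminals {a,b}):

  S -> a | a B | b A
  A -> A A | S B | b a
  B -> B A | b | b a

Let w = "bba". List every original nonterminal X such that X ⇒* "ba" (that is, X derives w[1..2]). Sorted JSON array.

Convert to CNF:
  S -> T0 A | T1 B | a
  A -> A A | S B | T0 T1
  B -> B A | T0 T1 | b
  T0 -> b
  T1 -> a

CYK table (by increasing span), restricted to cells inside w[1..2]:
  cell(1,1) b: {B,T0}  orig:{B}
  cell(2,2) a: {S,T1}  orig:{S}
  cell(1,2) ba: {A,B}

Original NTs in T[1,2] deriving "ba": ["A", "B"]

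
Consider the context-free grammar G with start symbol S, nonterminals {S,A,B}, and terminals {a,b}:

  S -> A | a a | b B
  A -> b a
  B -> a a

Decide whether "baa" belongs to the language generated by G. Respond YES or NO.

CNF form of G:
  S -> T0 B | T0 T1 | T1 T1
  A -> T0 T1
  B -> T1 T1
  T0 -> b
  T1 -> a

CYK table (by increasing span):
  cell(0,0) b: {T0}  orig:{}
  cell(1,1) a: {T1}  orig:{}
  cell(2,2) a: {T1}  orig:{}
  cell(0,1) ba: {A,S}
  cell(1,2) aa: {B,S}
  cell(0,2) baa: {S}

S ∈ T[0,2] ⇒ YES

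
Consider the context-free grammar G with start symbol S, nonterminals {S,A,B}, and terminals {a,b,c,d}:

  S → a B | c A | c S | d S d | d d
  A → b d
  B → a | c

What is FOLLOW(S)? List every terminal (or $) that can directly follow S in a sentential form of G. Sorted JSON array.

FIRST sets, iterate to fixpoint:
[1]
  A via A→b d: +{b}
  B via B→a: +{a}
  B via B→c: +{c}
  S via S→a B: +{a}
  S via S→c A: +{c}
  S via S→d S d: +{d}
  FIRST(S)={a,c,d}  FIRST(A)={b}  FIRST(B)={a,c}
[2] — fixpoint
  FIRST(S)={a,c,d}  FIRST(A)={b}  FIRST(B)={a,c}

FOLLOW sets:
seed FOLLOW(S) with $
round 1:
  S→a B: FOLLOW(B) ⊇ FOLLOW(S) ⊇ {$}; new: +{$}
  S→c A: FOLLOW(A) ⊇ FOLLOW(S) ⊇ {$}; new: +{$}
  S→d S d: FOLLOW(S) ⊇ FIRST(d) = {d}; new: +{d}
  FOLLOW(S)={$,d}  FOLLOW(A)={$}  FOLLOW(B)={$}
round 2:
  S→a B: FOLLOW(B) ⊇ FOLLOW(S) ⊇ {$,d}; new: +{d}
  S→c A: FOLLOW(A) ⊇ FOLLOW(S) ⊇ {$,d}; new: +{d}
  FOLLOW(S)={$,d}  FOLLOW(A)={$,d}  FOLLOW(B)={$,d}
round 3: — fixpoint
  FOLLOW(S)={$,d}  FOLLOW(A)={$,d}  FOLLOW(B)={$,d}

FOLLOW(S) = ["$", "d"]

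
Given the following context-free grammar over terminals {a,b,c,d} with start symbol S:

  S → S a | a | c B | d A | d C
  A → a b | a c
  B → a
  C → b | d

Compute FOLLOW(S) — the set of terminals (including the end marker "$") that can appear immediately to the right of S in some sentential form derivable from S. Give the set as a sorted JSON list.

FIRST sets, iterate to fixpoint:
pass 1:
  A via A→a b: +{a}
  B via B→a: +{a}
  C via C→b: +{b}
  C via C→d: +{d}
  S via S→a: +{a}
  S via S→c B: +{c}
  S via S→d A: +{d}
  S: {a,c,d}  A: {a}  B: {a}  C: {b,d}
pass 2: — fixpoint
  S: {a,c,d}  A: {a}  B: {a}  C: {b,d}

Compute FOLLOW by fixpoint:
initialize: $ ∈ FOLLOW(S)
round 1:
  S→S a: FOLLOW(S) ⊇ FIRST(a) = {a}; new: +{a}
  S→c B: FOLLOW(B) ⊇ FOLLOW(S) ⊇ {$,a}; new: +{$,a}
  S→d A: FOLLOW(A) ⊇ FOLLOW(S) ⊇ {$,a}; new: +{$,a}
  S→d C: FOLLOW(C) ⊇ FOLLOW(S) ⊇ {$,a}; new: +{$,a}
  FOLLOW[S]={$,a}  FOLLOW[A]={$,a}  FOLLOW[B]={$,a}  FOLLOW[C]={$,a}
round 2: — fixpoint
  FOLLOW[S]={$,a}  FOLLOW[A]={$,a}  FOLLOW[B]={$,a}  FOLLOW[C]={$,a}

FOLLOW(S) = ["$", "a"]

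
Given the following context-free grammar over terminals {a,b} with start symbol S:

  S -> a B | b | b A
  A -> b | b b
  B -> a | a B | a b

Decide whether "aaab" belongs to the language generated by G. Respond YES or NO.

Convert to CNF:
  S -> T0 A | T1 B | b
  A -> T0 T0 | b
  B -> T1 B | T1 T0 | a
  T0 -> b
  T1 -> a

CYK fill:
  cell(0,0) a: {B,T1}  orig:{B}
  cell(1,1) a: {B,T1}  orig:{B}
  cell(2,2) a: {B,T1}  orig:{B}
  cell(3,3) b: {A,S,T0}  orig:{A,S}
  cell(0,1) aa: {B,S}
  cell(1,2) aa: {B,S}
  cell(2,3) ab: {B}
  cell(0,2) aaa: {B,S}
  cell(1,3) aab: {B,S}
  cell(0,3) aaab: {B,S}

S ∈ T[0,3] ⇒ YES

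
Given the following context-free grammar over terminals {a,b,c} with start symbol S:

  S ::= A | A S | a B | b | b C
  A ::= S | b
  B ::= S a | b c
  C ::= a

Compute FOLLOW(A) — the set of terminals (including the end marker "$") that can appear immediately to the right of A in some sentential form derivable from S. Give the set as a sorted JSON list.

FIRST iteration:
pass 1:
  A via A→b: +{b}
  B via B→b c: +{b}
  C via C→a: +{a}
  S via S→A: +{b}
  S via S→a B: +{a}
  FIRST(S)={a,b}  FIRST(A)={b}  FIRST(B)={b}  FIRST(C)={a}
pass 2:
  A via A→S: +{a}
  B via B→S a: +{a}
  FIRST(S)={a,b}  FIRST(A)={a,b}  FIRST(B)={a,b}  FIRST(C)={a}
pass 3: (stable)
  FIRST(S)={a,b}  FIRST(A)={a,b}  FIRST(B)={a,b}  FIRST(C)={a}

Compute FOLLOW by fixpoint:
initialize: $ ∈ FOLLOW(S)
[1]
  B→S a: FOLLOW(S) ⊇ FIRST(a) = {a}; new: +{a}
  S→A: FOLLOW(A) ⊇ FOLLOW(S) ⊇ {$,a}; new: +{$,a}
  S→A S: FOLLOW(A) ⊇ FIRST(S) = {a,b}; new: +{b}
  S→a B: FOLLOW(B) ⊇ FOLLOW(S) ⊇ {$,a}; new: +{$,a}
  S→b C: FOLLOW(C) ⊇ FOLLOW(S) ⊇ {$,a}; new: +{$,a}
  FOLLOW(S)={$,a}  FOLLOW(A)={$,a,b}  FOLLOW(B)={$,a}  FOLLOW(C)={$,a}
[2]
  A→S: FOLLOW(S) ⊇ FOLLOW(A) ⊇ {$,a,b}; new: +{b}
  S→a B: FOLLOW(B) ⊇ FOLLOW(S) ⊇ {$,a,b}; new: +{b}
  S→b C: FOLLOW(C) ⊇ FOLLOW(S) ⊇ {$,a,b}; new: +{b}
  FOLLOW(S)={$,a,b}  FOLLOW(A)={$,a,b}  FOLLOW(B)={$,a,b}  FOLLOW(C)={$,a,b}
[3] (stable)
  FOLLOW(S)={$,a,b}  FOLLOW(A)={$,a,b}  FOLLOW(B)={$,a,b}  FOLLOW(C)={$,a,b}

FOLLOW(A) = ["$", "a", "b"]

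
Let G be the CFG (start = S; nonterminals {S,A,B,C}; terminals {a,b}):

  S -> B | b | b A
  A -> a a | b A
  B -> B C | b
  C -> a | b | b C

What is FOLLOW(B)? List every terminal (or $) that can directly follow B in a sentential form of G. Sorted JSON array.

FIRST sets, iterate to fixpoint:
round 1:
  A via A→a a: +{a}
  A via A→b A: +{b}
  B via B→b: +{b}
  C via C→a: +{a}
  C via C→b: +{b}
  S via S→B: +{b}
  FIRST[S]={b}  FIRST[A]={a,b}  FIRST[B]={b}  FIRST[C]={a,b}
round 2: (no change)
  FIRST[S]={b}  FIRST[A]={a,b}  FIRST[B]={b}  FIRST[C]={a,b}

Compute FOLLOW by fixpoint:
FOLLOW(S) := {$}
iter 1:
  B→B C: FOLLOW(B) ⊇ FIRST(C) = {a,b}; new: +{a,b}
  B→B C: FOLLOW(C) ⊇ FOLLOW(B) ⊇ {a,b}; new: +{a,b}
  S→B: FOLLOW(B) ⊇ FOLLOW(S) ⊇ {$}; new: +{$}
  S→b A: FOLLOW(A) ⊇ FOLLOW(S) ⊇ {$}; new: +{$}
  FOLLOW[S]={$}  FOLLOW[A]={$}  FOLLOW[B]={$,a,b}  FOLLOW[C]={a,b}
iter 2:
  B→B C: FOLLOW(C) ⊇ FOLLOW(B) ⊇ {$,a,b}; new: +{$}
  FOLLOW[S]={$}  FOLLOW[A]={$}  FOLLOW[B]={$,a,b}  FOLLOW[C]={$,a,b}
iter 3: (no change)
  FOLLOW[S]={$}  FOLLOW[A]={$}  FOLLOW[B]={$,a,b}  FOLLOW[C]={$,a,b}

FOLLOW(B) = ["$", "a", "b"]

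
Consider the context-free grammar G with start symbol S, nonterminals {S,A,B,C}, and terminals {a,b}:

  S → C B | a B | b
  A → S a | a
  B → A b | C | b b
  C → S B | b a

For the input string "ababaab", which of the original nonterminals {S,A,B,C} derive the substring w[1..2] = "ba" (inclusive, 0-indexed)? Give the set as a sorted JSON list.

CNF form of G:
  S -> C B | T0 B | b
  A -> S T0 | a
  B -> A T1 | S B | T1 T0 | T1 T1
  C -> S B | T1 T0
  T0 -> a
  T1 -> b

CYK fill — only the sub-triangle for w[1..2]:
  cell(1,1) b: {S,T1}  orig:{S}
  cell(2,2) a: {A,T0}  orig:{A}
  cell(1,2) ba: {A,B,C}

Original NTs in T[1,2] deriving "ba": ["A", "B", "C"]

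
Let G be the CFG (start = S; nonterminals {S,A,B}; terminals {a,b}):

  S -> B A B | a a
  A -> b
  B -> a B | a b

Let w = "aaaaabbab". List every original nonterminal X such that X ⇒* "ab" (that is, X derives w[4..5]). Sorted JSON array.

CNF form of G:
  S -> B X2 | T0 T0
  A -> b
  B -> T0 B | T0 T1
  T0 -> a
  T1 -> b
  X2 -> A B

Fill CYK table bottom-up — only the sub-triangle for w[4..5]:
  cell(4,4) a: {T0}  orig:{}
  cell(5,5) b: {A,T1}  orig:{A}
  cell(4,5) ab: {B}

Original NTs in T[4,5] deriving "ab": ["B"]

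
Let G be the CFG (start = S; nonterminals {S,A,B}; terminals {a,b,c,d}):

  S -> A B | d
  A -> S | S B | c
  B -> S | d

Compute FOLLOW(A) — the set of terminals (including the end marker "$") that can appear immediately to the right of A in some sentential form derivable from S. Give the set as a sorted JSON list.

FIRST sets, iterate to fixpoint:
iter 1:
  A via A→c: +{c}
  B via B→d: +{d}
  S via S→A B: +{c}
  S via S→d: +{d}
  S: {c,d}  A: {c}  B: {d}
iter 2:
  A via A→S: +{d}
  B via B→S: +{c}
  S: {c,d}  A: {c,d}  B: {c,d}
iter 3: (no change)
  S: {c,d}  A: {c,d}  B: {c,d}

FOLLOW iteration:
seed FOLLOW(S) with $
round 1:
  A→S B: FOLLOW(S) ⊇ FIRST(B) = {c,d}; new: +{c,d}
  S→A B: FOLLOW(A) ⊇ FIRST(B) = {c,d}; new: +{c,d}
  S→A B: FOLLOW(B) ⊇ FOLLOW(S) ⊇ {$,c,d}; new: +{$,c,d}
  S: {$,c,d}  A: {c,d}  B: {$,c,d}
round 2: (stable)
  S: {$,c,d}  A: {c,d}  B: {$,c,d}

FOLLOW(A) = ["c", "d"]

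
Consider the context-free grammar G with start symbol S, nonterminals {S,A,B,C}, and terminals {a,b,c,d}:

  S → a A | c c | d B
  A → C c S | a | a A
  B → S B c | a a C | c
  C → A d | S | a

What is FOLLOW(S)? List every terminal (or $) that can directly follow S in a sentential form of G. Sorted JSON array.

FIRST iteration:
[1]
  A via A→a: +{a}
  B via B→a a C: +{a}
  B via B→c: +{c}
  C via C→A d: +{a}
  S via S→a A: +{a}
  S via S→c c: +{c}
  S via S→d B: +{d}
  FIRST(S)={a,c,d}  FIRST(A)={a}  FIRST(B)={a,c}  FIRST(C)={a}
[2]
  B via B→S B c: +{d}
  C via C→S: +{c,d}
  FIRST(S)={a,c,d}  FIRST(A)={a}  FIRST(B)={a,c,d}  FIRST(C)={a,c,d}
[3]
  A via A→C c S: +{c,d}
  FIRST(S)={a,c,d}  FIRST(A)={a,c,d}  FIRST(B)={a,c,d}  FIRST(C)={a,c,d}
[4] — fixpoint
  FIRST(S)={a,c,d}  FIRST(A)={a,c,d}  FIRST(B)={a,c,d}  FIRST(C)={a,c,d}

FOLLOW iteration:
FOLLOW(S) := {$}
pass 1:
  A→C c S: FOLLOW(C) ⊇ FIRST(c) = {c}; new: +{c}
  B→S B c: FOLLOW(S) ⊇ FIRST(B) = {a,c,d}; new: +{a,c,d}
  B→S B c: FOLLOW(B) ⊇ FIRST(c) = {c}; new: +{c}
  C→A d: FOLLOW(A) ⊇ FIRST(d) = {d}; new: +{d}
  S→a A: FOLLOW(A) ⊇ FOLLOW(S) ⊇ {$,a,c,d}; new: +{$,a,c}
  S→d B: FOLLOW(B) ⊇ FOLLOW(S) ⊇ {$,a,c,d}; new: +{$,a,d}
  FOLLOW[S]={$,a,c,d}  FOLLOW[A]={$,a,c,d}  FOLLOW[B]={$,a,c,d}  FOLLOW[C]={c}
pass 2:
  B→a a C: FOLLOW(C) ⊇ FOLLOW(B) ⊇ {$,a,c,d}; new: +{$,a,d}
  FOLLOW[S]={$,a,c,d}  FOLLOW[A]={$,a,c,d}  FOLLOW[B]={$,a,c,d}  FOLLOW[C]={$,a,c,d}
pass 3: (no change)
  FOLLOW[S]={$,a,c,d}  FOLLOW[A]={$,a,c,d}  FOLLOW[B]={$,a,c,d}  FOLLOW[C]={$,a,c,d}

FOLLOW(S) = ["$", "a", "c", "d"]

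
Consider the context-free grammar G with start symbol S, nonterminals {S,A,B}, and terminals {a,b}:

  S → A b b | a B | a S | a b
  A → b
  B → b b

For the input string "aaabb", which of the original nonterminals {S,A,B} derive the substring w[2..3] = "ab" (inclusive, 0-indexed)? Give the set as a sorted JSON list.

CNF form of G:
  S -> A X2 | T1 B | T1 S | T1 T0
  A -> b
  B -> T0 T0
  T0 -> b
  T1 -> a
  X2 -> T0 T0

CYK table (by increasing span) (cells [i..j] with 2 ≤ i ≤ j ≤ 3 only):
  cell(2,2) a: {T1}  orig:{}
  cell(3,3) b: {A,T0}  orig:{A}
  cell(2,3) ab: {S}

Original NTs in T[2,3] deriving "ab": ["S"]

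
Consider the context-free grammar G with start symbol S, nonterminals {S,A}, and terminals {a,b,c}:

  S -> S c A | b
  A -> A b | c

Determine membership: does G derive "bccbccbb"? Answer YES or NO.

CNF form of G:
  S -> S X2 | b
  A -> A T0 | c
  T0 -> b
  T1 -> c
  X2 -> T1 A

CYK table (by increasing span):
  cell(0,0) b: {S,T0}  orig:{S}
  cell(1,1) c: {A,T1}  orig:{A}
  cell(2,2) c: {A,T1}  orig:{A}
  cell(3,3) b: {S,T0}  orig:{S}
  cell(4,4) c: {A,T1}  orig:{A}
  cell(5,5) c: {A,T1}  orig:{A}
  cell(6,6) b: {S,T0}  orig:{S}
  cell(7,7) b: {S,T0}  orig:{S}
  cell(0,1) bc: ∅
  cell(1,2) cc: {X2}  orig:{}
  cell(2,3) cb: {A}
  cell(3,4) bc: ∅
  cell(4,5) cc: {X2}  orig:{}
  cell(5,6) cb: {A}
  cell(6,7) bb: ∅
  cell(0,2) bcc: {S}
  cell(1,3) ccb: {X2}  orig:{}
  cell(2,4) cbc: ∅
  cell(3,5) bcc: {S}
  cell(4,6) ccb: {X2}  orig:{}
  cell(5,7) cbb: {A}
  cell(0,3) bccb: {S}
  cell(1,4) ccbc: ∅
  cell(2,5) cbcc: ∅
  cell(3,6) bccb: {S}
  cell(4,7) ccbb: {X2}  orig:{}
  cell(0,4) bccbc: ∅
  cell(1,5) ccbcc: ∅
  cell(2,6) cbccb: ∅
  cell(3,7) bccbb: {S}
  cell(0,5) bccbcc: {S}
  cell(1,6) ccbccb: ∅
  cell(2,7) cbccbb: ∅
  cell(0,6) bccbccb: {S}
  cell(1,7) ccbccbb: ∅
  cell(0,7) bccbccbb: {S}

S ∈ T[0,7] ⇒ YES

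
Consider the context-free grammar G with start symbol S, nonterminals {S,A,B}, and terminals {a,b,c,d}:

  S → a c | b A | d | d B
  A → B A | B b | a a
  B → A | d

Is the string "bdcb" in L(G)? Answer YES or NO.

CNF form of G:
  S -> T0 A | T1 T2 | T3 B | d
  A -> B A | B T0 | T1 T1
  B -> B A | B T0 | T1 T1 | d
  T0 -> b
  T1 -> a
  T2 -> c
  T3 -> d

Fill CYK table bottom-up:
  cell(0,0) b: {T0}  orig:{}
  cell(1,1) d: {B,S,T3}  orig:{B,S}
  cell(2,2) c: {T2}  orig:{}
  cell(3,3) b: {T0}  orig:{}
  cell(0,1) bd: ∅
  cell(1,2) dc: ∅
  cell(2,3) cb: ∅
  cell(0,2) bdc: ∅
  cell(1,3) dcb: ∅
  cell(0,3) bdcb: ∅

S ∉ T[0,3] ⇒ NO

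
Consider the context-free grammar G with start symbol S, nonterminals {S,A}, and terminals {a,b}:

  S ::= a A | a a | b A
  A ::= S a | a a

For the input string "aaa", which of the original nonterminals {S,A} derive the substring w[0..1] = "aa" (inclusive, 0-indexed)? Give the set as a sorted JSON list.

Convert to CNF:
  S -> T0 A | T0 T0 | T1 A
  A -> S T0 | T0 T0
  T0 -> a
  T1 -> b

CYK fill (cells [i..j] with 0 ≤ i ≤ j ≤ 1 only):
  T[0,0] 'a' = {T0}  orig:{}
  T[1,1] 'a' = {T0}  orig:{}
  T[0,1] 'aa' = {A,S}

Original NTs in T[0,1] deriving "aa": ["A", "S"]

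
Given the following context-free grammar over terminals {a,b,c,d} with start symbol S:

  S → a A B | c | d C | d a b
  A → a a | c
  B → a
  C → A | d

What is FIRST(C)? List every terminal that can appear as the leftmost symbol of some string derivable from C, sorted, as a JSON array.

FIRST sets, iterate to fixpoint:
[1]
  A via A→a a: +{a}
  A via A→c: +{c}
  B via B→a: +{a}
  C via C→A: +{a,c}
  C via C→d: +{d}
  S via S→a A B: +{a}
  S via S→c: +{c}
  S via S→d C: +{d}
  FIRST[S]={a,c,d}  FIRST[A]={a,c}  FIRST[B]={a}  FIRST[C]={a,c,d}
[2] (stable)
  FIRST[S]={a,c,d}  FIRST[A]={a,c}  FIRST[B]={a}  FIRST[C]={a,c,d}

FIRST(C) = ["a", "c", "d"]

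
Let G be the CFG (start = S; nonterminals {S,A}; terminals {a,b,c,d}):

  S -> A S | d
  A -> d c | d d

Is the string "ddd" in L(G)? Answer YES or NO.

Convert to CNF:
  S -> A S | d
  A -> T0 T0 | T0 T1
  T0 -> d
  T1 -> c

CYK fill:
  cell(0,0) d: {S,T0}  orig:{S}
  cell(1,1) d: {S,T0}  orig:{S}
  cell(2,2) d: {S,T0}  orig:{S}
  cell(0,1) dd: {A}
  cell(1,2) dd: {A}
  cell(0,2) ddd: {S}

S ∈ T[0,2] ⇒ YES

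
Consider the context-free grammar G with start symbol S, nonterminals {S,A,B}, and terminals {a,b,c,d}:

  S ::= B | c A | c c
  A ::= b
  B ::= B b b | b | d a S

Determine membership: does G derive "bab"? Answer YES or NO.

Convert to CNF:
  S -> B X6 | T1 X7 | T3 A | T3 T3 | b
  A -> b
  B -> B X4 | T1 X5 | b
  T0 -> b
  T1 -> d
  T2 -> a
  T3 -> c
  X4 -> T0 T0
  X5 -> T2 S
  X6 -> T0 T0
  X7 -> T2 S

CYK fill:
  cell(0,0) b: {A,B,S,T0}  orig:{A,B,S}
  cell(1,1) a: {T2}  orig:{}
  cell(2,2) b: {A,B,S,T0}  orig:{A,B,S}
  cell(0,1) ba: ∅
  cell(1,2) ab: {X5,X7}  orig:{}
  cell(0,2) bab: ∅

S ∉ T[0,2] ⇒ NO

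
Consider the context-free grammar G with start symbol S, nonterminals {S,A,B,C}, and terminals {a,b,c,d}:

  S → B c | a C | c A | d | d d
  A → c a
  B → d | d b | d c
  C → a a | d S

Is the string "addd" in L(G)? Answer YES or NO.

Convert to CNF:
  S -> B T0 | T0 A | T1 C | T2 T2 | d
  A -> T0 T1
  B -> T2 T0 | T2 T3 | d
  C -> T1 T1 | T2 S
  T0 -> c
  T1 -> a
  T2 -> d
  T3 -> b

CYK table (by increasing span):
  cell(0,0) a: {T1}  orig:{}
  cell(1,1) d: {B,S,T2}  orig:{B,S}
  cell(2,2) d: {B,S,T2}  orig:{B,S}
  cell(3,3) d: {B,S,T2}  orig:{B,S}
  cell(0,1) ad: ∅
  cell(1,2) dd: {C,S}
  cell(2,3) dd: {C,S}
  cell(0,2) add: {S}
  cell(1,3) ddd: {C}
  cell(0,3) addd: {S}

S ∈ T[0,3] ⇒ YES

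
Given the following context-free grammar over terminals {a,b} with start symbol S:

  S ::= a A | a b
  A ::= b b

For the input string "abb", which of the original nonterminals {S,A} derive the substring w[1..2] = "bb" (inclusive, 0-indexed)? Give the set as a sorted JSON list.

CNF form of G:
  S -> T1 A | T1 T0
  A -> T0 T0
  T0 -> b
  T1 -> a

CYK fill, restricted to cells inside w[1..2]:
  cell(1,1) b: {T0}  orig:{}
  cell(2,2) b: {T0}  orig:{}
  cell(1,2) bb: {A}

Original NTs in T[1,2] deriving "bb": ["A"]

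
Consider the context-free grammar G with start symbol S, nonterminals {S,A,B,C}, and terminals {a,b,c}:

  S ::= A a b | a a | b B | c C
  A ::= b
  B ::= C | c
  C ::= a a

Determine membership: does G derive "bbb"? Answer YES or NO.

CNF form of G:
  S -> A X3 | T0 T0 | T1 B | T2 C
  A -> b
  B -> T0 T0 | c
  C -> T0 T0
  T0 -> a
  T1 -> b
  T2 -> c
  X3 -> T0 T1

CYK table (by increasing span):
  cell(0,0) b: {A,T1}  orig:{A}
  cell(1,1) b: {A,T1}  orig:{A}
  cell(2,2) b: {A,T1}  orig:{A}
  cell(0,1) bb: ∅
  cell(1,2) bb: ∅
  cell(0,2) bbb: ∅

S ∉ T[0,2] ⇒ NO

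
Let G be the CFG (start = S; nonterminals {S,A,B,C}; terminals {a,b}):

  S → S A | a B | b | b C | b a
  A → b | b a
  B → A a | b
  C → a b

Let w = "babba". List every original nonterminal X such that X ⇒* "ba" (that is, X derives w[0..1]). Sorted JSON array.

CNF form of G:
  S -> S A | T0 C | T0 T1 | T1 B | b
  A -> T0 T1 | b
  B -> A T1 | b
  C -> T1 T0
  T0 -> b
  T1 -> a

Fill CYK table bottom-up (cells [i..j] with 0 ≤ i ≤ j ≤ 1 only):
  [0..0]={A,B,S,T0}  "b"  orig:{A,B,S}
  [1..1]={T1}  "a"  orig:{}
  [0..1]={A,B,S}  "ba"

Original NTs in T[0,1] deriving "ba": ["A", "B", "S"]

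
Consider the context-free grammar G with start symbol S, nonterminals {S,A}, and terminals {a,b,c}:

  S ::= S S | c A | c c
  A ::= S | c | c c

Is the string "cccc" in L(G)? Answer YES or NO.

Convert to CNF:
  S -> S S | T0 A | T0 T0
  A -> S S | T0 A | T0 T0 | c
  T0 -> c

CYK fill:
  [0..0]={A,T0}  "c"  orig:{A}
  [1..1]={A,T0}  "c"  orig:{A}
  [2..2]={A,T0}  "c"  orig:{A}
  [3..3]={A,T0}  "c"  orig:{A}
  [0..1]={A,S}  "cc"
  [1..2]={A,S}  "cc"
  [2..3]={A,S}  "cc"
  [0..2]={A,S}  "ccc"
  [1..3]={A,S}  "ccc"
  [0..3]={A,S}  "cccc"

S ∈ T[0,3] ⇒ YES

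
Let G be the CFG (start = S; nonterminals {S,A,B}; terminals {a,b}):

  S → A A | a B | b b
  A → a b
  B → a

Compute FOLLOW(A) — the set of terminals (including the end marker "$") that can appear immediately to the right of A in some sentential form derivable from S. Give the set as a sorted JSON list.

Compute FIRST by fixpoint:
[1]
  A via A→a b: +{a}
  B via B→a: +{a}
  S via S→A A: +{a}
  S via S→b b: +{b}
  S: {a,b}  A: {a}  B: {a}
[2] (no change)
  S: {a,b}  A: {a}  B: {a}

Compute FOLLOW by fixpoint:
initialize: $ ∈ FOLLOW(S)
round 1:
  S→A A: FOLLOW(A) ⊇ FIRST(A) = {a}; new: +{a}
  S→A A: FOLLOW(A) ⊇ FOLLOW(S) ⊇ {$}; new: +{$}
  S→a B: FOLLOW(B) ⊇ FOLLOW(S) ⊇ {$}; new: +{$}
  FOLLOW[S]={$}  FOLLOW[A]={$,a}  FOLLOW[B]={$}
round 2: (no change)
  FOLLOW[S]={$}  FOLLOW[A]={$,a}  FOLLOW[B]={$}

FOLLOW(A) = ["$", "a"]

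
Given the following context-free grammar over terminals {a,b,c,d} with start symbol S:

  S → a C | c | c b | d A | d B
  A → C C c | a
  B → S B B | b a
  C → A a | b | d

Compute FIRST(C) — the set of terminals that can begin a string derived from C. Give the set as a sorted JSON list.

FIRST iteration:
pass 1:
  A via A→a: +{a}
  B via B→b a: +{b}
  C via C→A a: +{a}
  C via C→b: +{b}
  C via C→d: +{d}
  S via S→a C: +{a}
  S via S→c: +{c}
  S via S→d A: +{d}
  S: {a,c,d}  A: {a}  B: {b}  C: {a,b,d}
pass 2:
  A via A→C C c: +{b,d}
  B via B→S B B: +{a,c,d}
  S: {a,c,d}  A: {a,b,d}  B: {a,b,c,d}  C: {a,b,d}
pass 3: (no change)
  S: {a,c,d}  A: {a,b,d}  B: {a,b,c,d}  C: {a,b,d}

FIRST(C) = ["a", "b", "d"]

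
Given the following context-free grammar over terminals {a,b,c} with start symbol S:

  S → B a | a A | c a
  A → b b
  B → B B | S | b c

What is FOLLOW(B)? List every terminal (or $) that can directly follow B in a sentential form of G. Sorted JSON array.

FIRST sets, iterate to fixpoint:
[1]
  A via A→b b: +{b}
  B via B→b c: +{b}
  S via S→B a: +{b}
  S via S→a A: +{a}
  S via S→c a: +{c}
  S: {a,b,c}  A: {b}  B: {b}
[2]
  B via B→S: +{a,c}
  S: {a,b,c}  A: {b}  B: {a,b,c}
[3] — fixpoint
  S: {a,b,c}  A: {b}  B: {a,b,c}

FOLLOW iteration:
FOLLOW(S) := {$}
iter 1:
  B→B B: FOLLOW(B) ⊇ FIRST(B) = {a,b,c}; new: +{a,b,c}
  B→S: FOLLOW(S) ⊇ FOLLOW(B) ⊇ {a,b,c}; new: +{a,b,c}
  S→a A: FOLLOW(A) ⊇ FOLLOW(S) ⊇ {$,a,b,c}; new: +{$,a,b,c}
  FOLLOW(S)={$,a,b,c}  FOLLOW(A)={$,a,b,c}  FOLLOW(B)={a,b,c}
iter 2: (stable)
  FOLLOW(S)={$,a,b,c}  FOLLOW(A)={$,a,b,c}  FOLLOW(B)={a,b,c}

FOLLOW(B) = ["a", "b", "c"]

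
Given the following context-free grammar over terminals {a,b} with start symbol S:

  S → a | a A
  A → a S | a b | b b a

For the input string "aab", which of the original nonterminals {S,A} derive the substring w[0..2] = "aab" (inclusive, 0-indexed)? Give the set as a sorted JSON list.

Convert to CNF:
  S -> T0 A | a
  A -> T0 S | T0 T1 | T1 X2
  T0 -> a
  T1 -> b
  X2 -> T1 T0

CYK table (by increasing span) (cells [i..j] with 0 ≤ i ≤ j ≤ 2 only):
  cell(0,0) a: {S,T0}  orig:{S}
  cell(1,1) a: {S,T0}  orig:{S}
  cell(2,2) b: {T1}  orig:{}
  cell(0,1) aa: {A}
  cell(1,2) ab: {A}
  cell(0,2) aab: {S}

Original NTs in T[0,2] deriving "aab": ["S"]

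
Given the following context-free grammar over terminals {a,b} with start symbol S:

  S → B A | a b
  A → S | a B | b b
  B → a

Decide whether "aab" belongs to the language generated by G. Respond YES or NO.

Convert to CNF:
  S -> B A | T0 T1
  A -> B A | T0 B | T0 T1 | T1 T1
  B -> a
  T0 -> a
  T1 -> b

CYK fill:
  T[0,0] 'a' = {B,T0}  orig:{B}
  T[1,1] 'a' = {B,T0}  orig:{B}
  T[2,2] 'b' = {T1}  orig:{}
  T[0,1] 'aa' = {A}
  T[1,2] 'ab' = {A,S}
  T[0,2] 'aab' = {A,S}

S ∈ T[0,2] ⇒ YES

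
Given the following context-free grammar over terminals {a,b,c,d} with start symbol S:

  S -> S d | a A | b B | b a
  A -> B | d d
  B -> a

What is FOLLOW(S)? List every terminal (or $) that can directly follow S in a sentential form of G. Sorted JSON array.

Compute FIRST by fixpoint:
round 1:
  A via A→d d: +{d}
  B via B→a: +{a}
  S via S→a A: +{a}
  S via S→b B: +{b}
  FIRST[S]={a,b}  FIRST[A]={d}  FIRST[B]={a}
round 2:
  A via A→B: +{a}
  FIRST[S]={a,b}  FIRST[A]={a,d}  FIRST[B]={a}
round 3: (no change)
  FIRST[S]={a,b}  FIRST[A]={a,d}  FIRST[B]={a}

FOLLOW sets:
seed FOLLOW(S) with $
round 1:
  S→S d: FOLLOW(S) ⊇ FIRST(d) = {d}; new: +{d}
  S→a A: FOLLOW(A) ⊇ FOLLOW(S) ⊇ {$,d}; new: +{$,d}
  S→b B: FOLLOW(B) ⊇ FOLLOW(S) ⊇ {$,d}; new: +{$,d}
  S: {$,d}  A: {$,d}  B: {$,d}
round 2: — fixpoint
  S: {$,d}  A: {$,d}  B: {$,d}

FOLLOW(S) = ["$", "d"]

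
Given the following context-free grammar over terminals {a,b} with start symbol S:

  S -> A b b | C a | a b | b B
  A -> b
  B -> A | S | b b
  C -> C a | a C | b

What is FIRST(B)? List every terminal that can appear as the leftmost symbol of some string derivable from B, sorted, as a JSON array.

Compute FIRST by fixpoint:
pass 1:
  A via A→b: +{b}
  B via B→A: +{b}
  C via C→a C: +{a}
  C via C→b: +{b}
  S via S→A b b: +{b}
  S via S→C a: +{a}
  FIRST(S)={a,b}  FIRST(A)={b}  FIRST(B)={b}  FIRST(C)={a,b}
pass 2:
  B via B→S: +{a}
  FIRST(S)={a,b}  FIRST(A)={b}  FIRST(B)={a,b}  FIRST(C)={a,b}
pass 3: — fixpoint
  FIRST(S)={a,b}  FIRST(A)={b}  FIRST(B)={a,b}  FIRST(C)={a,b}

FIRST(B) = ["a", "b"]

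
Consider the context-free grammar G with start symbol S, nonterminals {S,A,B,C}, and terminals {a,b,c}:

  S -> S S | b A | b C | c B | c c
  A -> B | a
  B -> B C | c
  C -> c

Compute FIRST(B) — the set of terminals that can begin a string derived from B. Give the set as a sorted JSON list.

FIRST iteration:
[1]
  A via A→a: +{a}
  B via B→c: +{c}
  C via C→c: +{c}
  S via S→b A: +{b}
  S via S→c B: +{c}
  S: {b,c}  A: {a}  B: {c}  C: {c}
[2]
  A via A→B: +{c}
  S: {b,c}  A: {a,c}  B: {c}  C: {c}
[3] (no change)
  S: {b,c}  A: {a,c}  B: {c}  C: {c}

FIRST(B) = ["c"]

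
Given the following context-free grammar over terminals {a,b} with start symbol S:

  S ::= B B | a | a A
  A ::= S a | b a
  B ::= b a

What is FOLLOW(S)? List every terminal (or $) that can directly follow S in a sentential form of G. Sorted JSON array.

FIRST iteration:
pass 1:
  A via A→b a: +{b}
  B via B→b a: +{b}
  S via S→B B: +{b}
  S via S→a: +{a}
  S: {a,b}  A: {b}  B: {b}
pass 2:
  A via A→S a: +{a}
  S: {a,b}  A: {a,b}  B: {b}
pass 3: (stable)
  S: {a,b}  A: {a,b}  B: {b}

Compute FOLLOW by fixpoint:
initialize: $ ∈ FOLLOW(S)
pass 1:
  A→S a: FOLLOW(S) ⊇ FIRST(a) = {a}; new: +{a}
  S→B B: FOLLOW(B) ⊇ FIRST(B) = {b}; new: +{b}
  S→B B: FOLLOW(B) ⊇ FOLLOW(S) ⊇ {$,a}; new: +{$,a}
  S→a A: FOLLOW(A) ⊇ FOLLOW(S) ⊇ {$,a}; new: +{$,a}
  FOLLOW[S]={$,a}  FOLLOW[A]={$,a}  FOLLOW[B]={$,a,b}
pass 2: (stable)
  FOLLOW[S]={$,a}  FOLLOW[A]={$,a}  FOLLOW[B]={$,a,b}

FOLLOW(S) = ["$", "a"]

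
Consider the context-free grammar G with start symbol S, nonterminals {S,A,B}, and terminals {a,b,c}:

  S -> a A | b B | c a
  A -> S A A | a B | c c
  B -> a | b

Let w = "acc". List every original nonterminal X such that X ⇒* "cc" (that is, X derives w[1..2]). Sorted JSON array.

CNF form of G:
  S -> T0 A | T1 T0 | T2 B
  A -> S X3 | T0 B | T1 T1
  B -> a | b
  T0 -> a
  T1 -> c
  T2 -> b
  X3 -> A A

Fill CYK table bottom-up, restricted to cells inside w[1..2]:
  [1..1]={T1}  "c"  orig:{}
  [2..2]={T1}  "c"  orig:{}
  [1..2]={A}  "cc"

Original NTs in T[1,2] deriving "cc": ["A"]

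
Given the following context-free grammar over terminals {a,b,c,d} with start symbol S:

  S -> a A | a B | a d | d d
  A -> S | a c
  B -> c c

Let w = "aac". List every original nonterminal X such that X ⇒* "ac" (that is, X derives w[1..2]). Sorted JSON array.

CNF form of G:
  S -> T0 A | T0 B | T0 T2 | T2 T2
  A -> T0 A | T0 B | T0 T1 | T0 T2 | T2 T2
  B -> T1 T1
  T0 -> a
  T1 -> c
  T2 -> d

Fill CYK table bottom-up, restricted to cells inside w[1..2]:
  T[1,1] 'a' = {T0}  orig:{}
  T[2,2] 'c' = {T1}  orig:{}
  T[1,2] 'ac' = {A}

Original NTs in T[1,2] deriving "ac": ["A"]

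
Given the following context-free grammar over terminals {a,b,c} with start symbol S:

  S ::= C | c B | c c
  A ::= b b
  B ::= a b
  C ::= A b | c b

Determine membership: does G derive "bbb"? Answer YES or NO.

CNF form of G:
  S -> A T0 | T2 B | T2 T0 | T2 T2
  A -> T0 T0
  B -> T1 T0
  C -> A T0 | T2 T0
  T0 -> b
  T1 -> a
  T2 -> c

Fill CYK table bottom-up:
  cell(0,0) b: {T0}  orig:{}
  cell(1,1) b: {T0}  orig:{}
  cell(2,2) b: {T0}  orig:{}
  cell(0,1) bb: {A}
  cell(1,2) bb: {A}
  cell(0,2) bbb: {C,S}

S ∈ T[0,2] ⇒ YES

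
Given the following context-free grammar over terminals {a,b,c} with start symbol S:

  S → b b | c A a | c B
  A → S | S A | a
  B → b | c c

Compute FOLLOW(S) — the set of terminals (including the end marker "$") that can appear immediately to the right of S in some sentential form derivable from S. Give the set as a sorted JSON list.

Compute FIRST by fixpoint:
round 1:
  A via A→a: +{a}
  B via B→b: +{b}
  B via B→c c: +{c}
  S via S→b b: +{b}
  S via S→c A a: +{c}
  FIRST[S]={b,c}  FIRST[A]={a}  FIRST[B]={b,c}
round 2:
  A via A→S: +{b,c}
  FIRST[S]={b,c}  FIRST[A]={a,b,c}  FIRST[B]={b,c}
round 3: (stable)
  FIRST[S]={b,c}  FIRST[A]={a,b,c}  FIRST[B]={b,c}

FOLLOW iteration:
FOLLOW(S) := {$}
round 1:
  A→S A: FOLLOW(S) ⊇ FIRST(A) = {a,b,c}; new: +{a,b,c}
  S→c A a: FOLLOW(A) ⊇ FIRST(a) = {a}; new: +{a}
  S→c B: FOLLOW(B) ⊇ FOLLOW(S) ⊇ {$,a,b,c}; new: +{$,a,b,c}
  FOLLOW(S)={$,a,b,c}  FOLLOW(A)={a}  FOLLOW(B)={$,a,b,c}
round 2: (no change)
  FOLLOW(S)={$,a,b,c}  FOLLOW(A)={a}  FOLLOW(B)={$,a,b,c}

FOLLOW(S) = ["$", "a", "b", "c"]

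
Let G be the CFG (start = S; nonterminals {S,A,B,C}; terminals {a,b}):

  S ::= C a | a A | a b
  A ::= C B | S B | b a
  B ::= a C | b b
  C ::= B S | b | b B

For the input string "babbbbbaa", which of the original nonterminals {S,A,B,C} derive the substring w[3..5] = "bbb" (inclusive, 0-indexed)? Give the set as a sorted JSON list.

Convert to CNF:
  S -> C T1 | T1 A | T1 T0
  A -> C B | S B | T0 T1
  B -> T0 T0 | T1 C
  C -> B S | T0 B | b
  T0 -> b
  T1 -> a

CYK table (by increasing span) (cells [i..j] with 3 ≤ i ≤ j ≤ 5 only):
  cell(3,3) b: {C,T0}  orig:{C}
  cell(4,4) b: {C,T0}  orig:{C}
  cell(5,5) b: {C,T0}  orig:{C}
  cell(3,4) bb: {B}
  cell(4,5) bb: {B}
  cell(3,5) bbb: {A,C}

Original NTs in T[3,5] deriving "bbb": ["A", "C"]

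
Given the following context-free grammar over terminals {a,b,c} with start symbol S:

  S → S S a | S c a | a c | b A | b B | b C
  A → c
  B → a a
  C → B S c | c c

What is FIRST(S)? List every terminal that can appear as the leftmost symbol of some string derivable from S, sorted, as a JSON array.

Compute FIRST by fixpoint:
iter 1:
  A via A→c: +{c}
  B via B→a a: +{a}
  C via C→B S c: +{a}
  C via C→c c: +{c}
  S via S→a c: +{a}
  S via S→b A: +{b}
  FIRST[S]={a,b}  FIRST[A]={c}  FIRST[B]={a}  FIRST[C]={a,c}
iter 2: done
  FIRST[S]={a,b}  FIRST[A]={c}  FIRST[B]={a}  FIRST[C]={a,c}

FIRST(S) = ["a", "b"]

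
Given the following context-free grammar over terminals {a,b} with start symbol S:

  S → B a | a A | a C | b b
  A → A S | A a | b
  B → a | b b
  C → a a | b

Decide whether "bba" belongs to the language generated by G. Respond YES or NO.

Convert to CNF:
  S -> B T0 | T0 A | T0 C | T1 T1
  A -> A S | A T0 | b
  B -> T1 T1 | a
  C -> T0 T0 | b
  T0 -> a
  T1 -> b

CYK table (by increasing span):
  [0..0]={A,C,T1}  "b"  orig:{A,C}
  [1..1]={A,C,T1}  "b"  orig:{A,C}
  [2..2]={B,T0}  "a"  orig:{B}
  [0..1]={B,S}  "bb"
  [1..2]={A}  "ba"
  [0..2]={S}  "bba"

S ∈ T[0,2] ⇒ YES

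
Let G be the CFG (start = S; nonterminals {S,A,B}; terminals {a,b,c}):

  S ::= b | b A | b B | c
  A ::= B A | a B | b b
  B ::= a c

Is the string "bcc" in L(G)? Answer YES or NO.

Convert to CNF:
  S -> T1 A | T1 B | b | c
  A -> B A | T0 B | T1 T1
  B -> T0 T2
  T0 -> a
  T1 -> b
  T2 -> c

CYK fill:
  [0..0]={S,T1}  "b"  orig:{S}
  [1..1]={S,T2}  "c"  orig:{S}
  [2..2]={S,T2}  "c"  orig:{S}
  [0..1]=∅  "bc"
  [1..2]=∅  "cc"
  [0..2]=∅  "bcc"

S ∉ T[0,2] ⇒ NO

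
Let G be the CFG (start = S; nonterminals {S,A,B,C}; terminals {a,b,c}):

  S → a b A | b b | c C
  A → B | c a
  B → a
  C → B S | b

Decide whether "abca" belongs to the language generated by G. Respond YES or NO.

Convert to CNF:
  S -> T0 C | T1 X3 | T2 T2
  A -> T0 T1 | a
  B -> a
  C -> B S | b
  T0 -> c
  T1 -> a
  T2 -> b
  X3 -> T2 A

CYK table (by increasing span):
  [0..0]={A,B,T1}  "a"  orig:{A,B}
  [1..1]={C,T2}  "b"  orig:{C}
  [2..2]={T0}  "c"  orig:{}
  [3..3]={A,B,T1}  "a"  orig:{A,B}
  [0..1]=∅  "ab"
  [1..2]=∅  "bc"
  [2..3]={A}  "ca"
  [0..2]=∅  "abc"
  [1..3]={X3}  "bca"  orig:{}
  [0..3]={S}  "abca"

S ∈ T[0,3] ⇒ YES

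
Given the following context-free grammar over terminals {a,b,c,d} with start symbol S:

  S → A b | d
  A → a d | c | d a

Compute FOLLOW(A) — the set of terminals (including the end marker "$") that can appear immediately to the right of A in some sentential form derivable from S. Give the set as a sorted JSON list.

FIRST iteration:
[1]
  A via A→a d: +{a}
  A via A→c: +{c}
  A via A→d a: +{d}
  S via S→A b: +{a,c,d}
  FIRST[S]={a,c,d}  FIRST[A]={a,c,d}
[2] — fixpoint
  FIRST[S]={a,c,d}  FIRST[A]={a,c,d}

Compute FOLLOW by fixpoint:
FOLLOW(S) := {$}
round 1:
  S→A b: FOLLOW(A) ⊇ FIRST(b) = {b}; new: +{b}
  FOLLOW[S]={$}  FOLLOW[A]={b}
round 2: (stable)
  FOLLOW[S]={$}  FOLLOW[A]={b}

FOLLOW(A) = ["b"]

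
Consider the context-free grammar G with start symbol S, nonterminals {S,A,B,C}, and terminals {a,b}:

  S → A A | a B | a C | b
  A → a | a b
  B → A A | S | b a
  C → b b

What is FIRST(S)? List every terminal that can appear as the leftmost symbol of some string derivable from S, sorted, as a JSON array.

FIRST iteration:
[1]
  A via A→a: +{a}
  B via B→A A: +{a}
  B via B→b a: +{b}
  C via C→b b: +{b}
  S via S→A A: +{a}
  S via S→b: +{b}
  S: {a,b}  A: {a}  B: {a,b}  C: {b}
[2] done
  S: {a,b}  A: {a}  B: {a,b}  C: {b}

FIRST(S) = ["a", "b"]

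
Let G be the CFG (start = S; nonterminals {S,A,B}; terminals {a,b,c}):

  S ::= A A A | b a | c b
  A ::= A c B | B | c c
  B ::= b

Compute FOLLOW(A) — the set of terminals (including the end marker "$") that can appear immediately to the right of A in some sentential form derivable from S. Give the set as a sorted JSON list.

FIRST sets, iterate to fixpoint:
round 1:
  A via A→c c: +{c}
  B via B→b: +{b}
  S via S→A A A: +{c}
  S via S→b a: +{b}
  S: {b,c}  A: {c}  B: {b}
round 2:
  A via A→B: +{b}
  S: {b,c}  A: {b,c}  B: {b}
round 3: done
  S: {b,c}  A: {b,c}  B: {b}

FOLLOW iteration:
FOLLOW(S) := {$}
[1]
  A→A c B: FOLLOW(A) ⊇ FIRST(c) = {c}; new: +{c}
  A→A c B: FOLLOW(B) ⊇ FOLLOW(A) ⊇ {c}; new: +{c}
  S→A A A: FOLLOW(A) ⊇ FIRST(A) = {b,c}; new: +{b}
  S→A A A: FOLLOW(A) ⊇ FOLLOW(S) ⊇ {$}; new: +{$}
  S: {$}  A: {$,b,c}  B: {c}
[2]
  A→A c B: FOLLOW(B) ⊇ FOLLOW(A) ⊇ {$,b,c}; new: +{$,b}
  S: {$}  A: {$,b,c}  B: {$,b,c}
[3] (no change)
  S: {$}  A: {$,b,c}  B: {$,b,c}

FOLLOW(A) = ["$", "b", "c"]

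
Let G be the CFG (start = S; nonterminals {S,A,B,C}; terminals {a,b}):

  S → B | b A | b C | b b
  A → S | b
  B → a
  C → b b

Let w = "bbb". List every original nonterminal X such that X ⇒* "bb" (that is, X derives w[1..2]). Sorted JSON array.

Convert to CNF:
  S -> T0 A | T0 C | T0 T0 | a
  A -> T0 A | T0 C | T0 T0 | a | b
  B -> a
  C -> T0 T0
  T0 -> b

Fill CYK table bottom-up — only the sub-triangle for w[1..2]:
  T[1,1] 'b' = {A,T0}  orig:{A}
  T[2,2] 'b' = {A,T0}  orig:{A}
  T[1,2] 'bb' = {A,C,S}

Original NTs in T[1,2] deriving "bb": ["A", "C", "S"]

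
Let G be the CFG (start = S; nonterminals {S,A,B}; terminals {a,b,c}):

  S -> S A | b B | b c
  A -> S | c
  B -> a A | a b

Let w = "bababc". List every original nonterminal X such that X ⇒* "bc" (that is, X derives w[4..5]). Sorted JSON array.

CNF form of G:
  S -> S A | T0 B | T0 T1
  A -> S A | T0 B | T0 T1 | c
  B -> T2 A | T2 T0
  T0 -> b
  T1 -> c
  T2 -> a

CYK table (by increasing span) (cells [i..j] with 4 ≤ i ≤ j ≤ 5 only):
  cell(4,4) b: {T0}  orig:{}
  cell(5,5) c: {A,T1}  orig:{A}
  cell(4,5) bc: {A,S}

Original NTs in T[4,5] deriving "bc": ["A", "S"]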